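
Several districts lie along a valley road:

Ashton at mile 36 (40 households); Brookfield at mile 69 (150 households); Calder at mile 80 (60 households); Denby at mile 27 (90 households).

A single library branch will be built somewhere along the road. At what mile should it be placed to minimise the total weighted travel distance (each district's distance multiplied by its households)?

For a sum of weighted absolute distances on a line, the optimum is the weighted median (not the mean). Total weight W = 340; half-weight = 170.
Sort by position and accumulate weight:
  mile 27 (Denby, w=90) → cum 90
  mile 36 (Ashton, w=40) → cum 130
  mile 69 (Brookfield, w=150) → cum 280  ≥ 170 → median here
  mile 80 (Calder, w=60) → cum 340
Optimal location: mile 69.

x = 69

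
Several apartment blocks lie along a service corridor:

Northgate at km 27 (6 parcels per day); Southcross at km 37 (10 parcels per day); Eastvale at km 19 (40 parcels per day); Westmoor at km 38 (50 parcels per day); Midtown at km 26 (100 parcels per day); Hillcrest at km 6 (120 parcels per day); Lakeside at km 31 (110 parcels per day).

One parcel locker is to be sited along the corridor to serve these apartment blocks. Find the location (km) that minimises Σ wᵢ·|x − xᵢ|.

For a sum of weighted absolute distances on a line, the optimum is the weighted median (not the mean). Total weight W = 436; half-weight = 218.
Sort by position and accumulate weight:
  km 6 (Hillcrest, w=120) → cum 120
  km 19 (Eastvale, w=40) → cum 160
  km 26 (Midtown, w=100) → cum 260  ≥ 218 → median here
  km 27 (Northgate, w=6) → cum 266
  km 31 (Lakeside, w=110) → cum 376
  km 37 (Southcross, w=10) → cum 386
  km 38 (Westmoor, w=50) → cum 436
Optimal location: km 26.

x = 26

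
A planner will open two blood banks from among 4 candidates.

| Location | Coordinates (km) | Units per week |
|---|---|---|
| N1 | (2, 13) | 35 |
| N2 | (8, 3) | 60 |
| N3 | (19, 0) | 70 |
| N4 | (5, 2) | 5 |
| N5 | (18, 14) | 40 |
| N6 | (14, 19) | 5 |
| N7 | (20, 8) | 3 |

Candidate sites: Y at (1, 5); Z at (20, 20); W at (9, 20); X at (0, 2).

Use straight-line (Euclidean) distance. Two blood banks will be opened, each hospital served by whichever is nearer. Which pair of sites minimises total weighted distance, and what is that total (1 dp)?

{Y, Z}, total 2371.1

Evaluate every pair (each demand assigned to the nearer of the two):
  {Y, Z}: total = 2371.1
  {Z, X}: total = 2556.8
  {Y, W}: total = 2558.7
  {W, X}: total = 2699.6
  {Y, X}: total = 2974.3
  {Z, W}: total = 3176.7
Best pair: {Y, Z} with total 2371.1.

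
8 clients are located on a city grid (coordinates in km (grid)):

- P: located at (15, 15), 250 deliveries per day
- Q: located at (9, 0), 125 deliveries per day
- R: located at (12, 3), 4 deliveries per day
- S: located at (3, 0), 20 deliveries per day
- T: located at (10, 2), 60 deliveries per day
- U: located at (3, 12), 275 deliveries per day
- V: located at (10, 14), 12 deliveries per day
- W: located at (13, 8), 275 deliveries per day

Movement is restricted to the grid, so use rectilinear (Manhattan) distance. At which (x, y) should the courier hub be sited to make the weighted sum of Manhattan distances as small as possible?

(13, 12)

Manhattan distance separates: Σwᵢ(|x−xᵢ|+|y−yᵢ|) = Σwᵢ|x−xᵢ| + Σwᵢ|y−yᵢ|, so x and y are optimised independently as 1-D weighted medians.
Total weight W = 1021; half = 510.5.
x-coordinate, sorted with cumulative weight:
  x=3 (S, w=20) cum 20
  x=3 (U, w=275) cum 295
  x=9 (Q, w=125) cum 420
  x=10 (T, w=60) cum 480
  x=10 (V, w=12) cum 492
  x=12 (R, w=4) cum 496
  x=13 (W, w=275) cum 771  ← median
  x=15 (P, w=250) cum 1021
⇒ x* = 13
y-coordinate, sorted with cumulative weight:
  y=0 (Q, w=125) cum 125
  y=0 (S, w=20) cum 145
  y=2 (T, w=60) cum 205
  y=3 (R, w=4) cum 209
  y=8 (W, w=275) cum 484
  y=12 (U, w=275) cum 759  ← median
  y=14 (V, w=12) cum 771
  y=15 (P, w=250) cum 1021
⇒ y* = 12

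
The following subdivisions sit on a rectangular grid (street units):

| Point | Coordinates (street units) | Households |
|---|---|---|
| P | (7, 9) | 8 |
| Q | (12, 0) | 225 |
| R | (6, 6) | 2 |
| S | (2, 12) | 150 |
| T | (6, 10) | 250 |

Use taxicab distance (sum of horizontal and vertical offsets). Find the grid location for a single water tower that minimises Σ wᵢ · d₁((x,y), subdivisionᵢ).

(6, 10)

Manhattan distance separates: Σwᵢ(|x−xᵢ|+|y−yᵢ|) = Σwᵢ|x−xᵢ| + Σwᵢ|y−yᵢ|, so x and y are optimised independently as 1-D weighted medians.
Total weight W = 635; half = 317.5.
x-coordinate, sorted with cumulative weight:
  x=2 (S, w=150) cum 150
  x=6 (R, w=2) cum 152
  x=6 (T, w=250) cum 402  ← median
  x=7 (P, w=8) cum 410
  x=12 (Q, w=225) cum 635
⇒ x* = 6
y-coordinate, sorted with cumulative weight:
  y=0 (Q, w=225) cum 225
  y=6 (R, w=2) cum 227
  y=9 (P, w=8) cum 235
  y=10 (T, w=250) cum 485  ← median
  y=12 (S, w=150) cum 635
⇒ y* = 10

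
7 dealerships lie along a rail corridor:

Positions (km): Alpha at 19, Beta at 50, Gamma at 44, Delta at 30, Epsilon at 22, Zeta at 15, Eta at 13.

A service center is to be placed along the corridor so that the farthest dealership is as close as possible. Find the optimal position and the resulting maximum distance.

location 31.5, max distance 18.5

The 1-center on a line is the midpoint of the two extreme points: leftmost at 13, rightmost at 50.
Optimal location = (13 + 50)/2 = 31.5; maximum distance = (50 − 13)/2 = 18.5.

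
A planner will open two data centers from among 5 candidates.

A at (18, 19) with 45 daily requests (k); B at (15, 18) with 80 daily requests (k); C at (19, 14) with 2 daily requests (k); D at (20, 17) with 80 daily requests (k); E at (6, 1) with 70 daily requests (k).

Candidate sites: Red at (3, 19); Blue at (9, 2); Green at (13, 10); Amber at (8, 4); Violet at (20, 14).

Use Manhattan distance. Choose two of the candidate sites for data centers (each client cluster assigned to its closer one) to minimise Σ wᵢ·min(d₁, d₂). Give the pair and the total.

Evaluate every pair (each demand assigned to the nearer of the two):
  {Blue, Violet}: total = 1557
  {Amber, Violet}: total = 1627
  {Green, Violet}: total = 2397
  {Red, Violet}: total = 2747
  {Blue, Green}: total = 2850
  {Green, Amber}: total = 2920
  {Red, Blue}: total = 3557
  {Red, Amber}: total = 3627
  {Red, Green}: total = 3690
  {Blue, Amber}: total = 5127
Best pair: {Blue, Violet} with total 1557.

{Blue, Violet}, total 1557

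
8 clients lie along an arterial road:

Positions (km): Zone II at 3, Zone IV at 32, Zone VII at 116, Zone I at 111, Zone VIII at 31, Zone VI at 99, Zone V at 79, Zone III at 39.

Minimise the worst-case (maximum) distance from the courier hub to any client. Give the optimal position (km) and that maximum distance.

The 1-center on a line is the midpoint of the two extreme points: leftmost at 3, rightmost at 116.
Optimal location = (3 + 116)/2 = 59.5; maximum distance = (116 − 3)/2 = 56.5.

location 59.5, max distance 56.5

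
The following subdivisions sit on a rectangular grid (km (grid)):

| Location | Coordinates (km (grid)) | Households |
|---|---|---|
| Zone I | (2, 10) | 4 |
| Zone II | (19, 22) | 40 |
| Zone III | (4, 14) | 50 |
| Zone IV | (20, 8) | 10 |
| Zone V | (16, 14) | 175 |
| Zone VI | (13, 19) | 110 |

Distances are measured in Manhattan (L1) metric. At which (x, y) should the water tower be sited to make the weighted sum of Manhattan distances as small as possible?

Manhattan distance separates: Σwᵢ(|x−xᵢ|+|y−yᵢ|) = Σwᵢ|x−xᵢ| + Σwᵢ|y−yᵢ|, so x and y are optimised independently as 1-D weighted medians.
Total weight W = 389; half = 194.5.
x-coordinate, sorted with cumulative weight:
  x=2 (Zone I, w=4) cum 4
  x=4 (Zone III, w=50) cum 54
  x=13 (Zone VI, w=110) cum 164
  x=16 (Zone V, w=175) cum 339  ← median
  x=19 (Zone II, w=40) cum 379
  x=20 (Zone IV, w=10) cum 389
⇒ x* = 16
y-coordinate, sorted with cumulative weight:
  y=8 (Zone IV, w=10) cum 10
  y=10 (Zone I, w=4) cum 14
  y=14 (Zone III, w=50) cum 64
  y=14 (Zone V, w=175) cum 239  ← median
  y=19 (Zone VI, w=110) cum 349
  y=22 (Zone II, w=40) cum 389
⇒ y* = 14

(16, 14)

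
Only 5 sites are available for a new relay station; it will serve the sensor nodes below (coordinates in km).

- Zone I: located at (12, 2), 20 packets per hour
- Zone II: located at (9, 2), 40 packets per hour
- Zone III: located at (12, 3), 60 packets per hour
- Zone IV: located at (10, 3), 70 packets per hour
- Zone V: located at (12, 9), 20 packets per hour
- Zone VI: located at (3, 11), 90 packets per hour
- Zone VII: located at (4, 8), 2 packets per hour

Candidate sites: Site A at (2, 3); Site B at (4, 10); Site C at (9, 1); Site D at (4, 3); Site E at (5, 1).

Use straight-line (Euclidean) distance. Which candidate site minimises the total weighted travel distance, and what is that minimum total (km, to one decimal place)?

Total weighted distance at each candidate:
  Site A (2, 3): total = 2613.5
  Site B (4, 10): total = 2179.3
  Site C (9, 1): total = 1713.8
  Site D (4, 3): total = 2200.8
  Site E (5, 1): total = 2264.7
Minimum is at Site C with total 1713.8 km.

Site C, total 1713.8 km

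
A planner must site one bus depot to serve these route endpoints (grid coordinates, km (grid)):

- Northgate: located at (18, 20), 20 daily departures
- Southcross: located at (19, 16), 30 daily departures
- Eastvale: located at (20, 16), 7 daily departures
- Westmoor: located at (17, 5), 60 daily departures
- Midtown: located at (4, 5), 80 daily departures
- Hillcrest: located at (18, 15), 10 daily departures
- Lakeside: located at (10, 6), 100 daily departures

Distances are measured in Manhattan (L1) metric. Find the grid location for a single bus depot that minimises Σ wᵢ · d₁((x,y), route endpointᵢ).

Manhattan distance separates: Σwᵢ(|x−xᵢ|+|y−yᵢ|) = Σwᵢ|x−xᵢ| + Σwᵢ|y−yᵢ|, so x and y are optimised independently as 1-D weighted medians.
Total weight W = 307; half = 153.5.
x-coordinate, sorted with cumulative weight:
  x=4 (Midtown, w=80) cum 80
  x=10 (Lakeside, w=100) cum 180  ← median
  x=17 (Westmoor, w=60) cum 240
  x=18 (Northgate, w=20) cum 260
  x=18 (Hillcrest, w=10) cum 270
  x=19 (Southcross, w=30) cum 300
  x=20 (Eastvale, w=7) cum 307
⇒ x* = 10
y-coordinate, sorted with cumulative weight:
  y=5 (Westmoor, w=60) cum 60
  y=5 (Midtown, w=80) cum 140
  y=6 (Lakeside, w=100) cum 240  ← median
  y=15 (Hillcrest, w=10) cum 250
  y=16 (Southcross, w=30) cum 280
  y=16 (Eastvale, w=7) cum 287
  y=20 (Northgate, w=20) cum 307
⇒ y* = 6

(10, 6)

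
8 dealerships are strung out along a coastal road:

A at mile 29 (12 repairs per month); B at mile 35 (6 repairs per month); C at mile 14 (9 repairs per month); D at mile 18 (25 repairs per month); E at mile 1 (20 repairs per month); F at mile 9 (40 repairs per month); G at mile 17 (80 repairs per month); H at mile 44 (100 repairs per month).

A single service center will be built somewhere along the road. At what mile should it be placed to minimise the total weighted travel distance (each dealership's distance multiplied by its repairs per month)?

x = 17

For a sum of weighted absolute distances on a line, the optimum is the weighted median (not the mean). Total weight W = 292; half-weight = 146.
Sort by position and accumulate weight:
  mile 1 (E, w=20) → cum 20
  mile 9 (F, w=40) → cum 60
  mile 14 (C, w=9) → cum 69
  mile 17 (G, w=80) → cum 149  ≥ 146 → median here
  mile 18 (D, w=25) → cum 174
  mile 29 (A, w=12) → cum 186
  mile 35 (B, w=6) → cum 192
  mile 44 (H, w=100) → cum 292
Optimal location: mile 17.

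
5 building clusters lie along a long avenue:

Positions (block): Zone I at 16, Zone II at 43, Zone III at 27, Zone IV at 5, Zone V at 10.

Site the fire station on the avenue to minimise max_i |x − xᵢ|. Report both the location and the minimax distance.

location 24, max distance 19

The 1-center on a line is the midpoint of the two extreme points: leftmost at 5, rightmost at 43.
Optimal location = (5 + 43)/2 = 24; maximum distance = (43 − 5)/2 = 19.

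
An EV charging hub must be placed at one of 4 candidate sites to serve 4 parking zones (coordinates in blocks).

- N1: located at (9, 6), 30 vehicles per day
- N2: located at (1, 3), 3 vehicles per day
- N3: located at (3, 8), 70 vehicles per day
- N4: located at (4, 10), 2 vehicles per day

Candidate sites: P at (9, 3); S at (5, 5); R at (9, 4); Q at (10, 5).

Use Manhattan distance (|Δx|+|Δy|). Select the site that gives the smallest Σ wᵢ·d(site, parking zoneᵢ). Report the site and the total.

Total weighted distance at each candidate:
  P (9, 3): total = 908
  S (5, 5): total = 530
  R (9, 4): total = 809
  Q (10, 5): total = 815
Minimum is at S with total 530 blocks.

S, total 530 blocks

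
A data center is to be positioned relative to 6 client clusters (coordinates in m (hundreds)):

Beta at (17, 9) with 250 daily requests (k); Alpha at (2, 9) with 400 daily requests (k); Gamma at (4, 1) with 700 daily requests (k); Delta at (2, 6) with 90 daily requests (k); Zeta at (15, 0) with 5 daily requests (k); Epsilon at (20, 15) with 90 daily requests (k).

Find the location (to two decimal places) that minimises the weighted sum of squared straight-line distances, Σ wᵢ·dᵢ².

(6.45, 5.50)

The minimiser of Σwᵢ‖p−pᵢ‖² is the weighted centroid p* = (Σwᵢpᵢ)/(Σwᵢ).
Σwᵢ = 1535.
Σwᵢxᵢ = 250·17 + 400·2 + 700·4 + 90·2 + 5·15 + 90·20 = 9905.
Σwᵢyᵢ = 250·9 + 400·9 + 700·1 + 90·6 + 5·0 + 90·15 = 8440.
x* = 9905/1535 = 6.45, y* = 8440/1535 = 5.50.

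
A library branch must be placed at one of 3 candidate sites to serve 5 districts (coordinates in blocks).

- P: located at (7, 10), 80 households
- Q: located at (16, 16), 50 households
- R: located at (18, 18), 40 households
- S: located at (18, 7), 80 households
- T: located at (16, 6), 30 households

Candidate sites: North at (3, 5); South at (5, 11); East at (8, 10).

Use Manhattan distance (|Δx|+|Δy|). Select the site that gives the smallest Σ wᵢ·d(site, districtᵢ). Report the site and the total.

East, total 2900 blocks

Total weighted distance at each candidate:
  North (3, 5): total = 4820
  South (5, 11): total = 3680
  East (8, 10): total = 2900
Minimum is at East with total 2900 blocks.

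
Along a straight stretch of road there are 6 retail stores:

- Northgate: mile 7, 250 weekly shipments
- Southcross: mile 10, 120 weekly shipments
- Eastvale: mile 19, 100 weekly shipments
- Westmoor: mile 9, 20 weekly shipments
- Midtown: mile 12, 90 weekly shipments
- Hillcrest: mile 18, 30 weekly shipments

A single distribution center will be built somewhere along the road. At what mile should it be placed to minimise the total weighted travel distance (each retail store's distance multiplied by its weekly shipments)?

x = 10

For a sum of weighted absolute distances on a line, the optimum is the weighted median (not the mean). Total weight W = 610; half-weight = 305.
Sort by position and accumulate weight:
  mile 7 (Northgate, w=250) → cum 250
  mile 9 (Westmoor, w=20) → cum 270
  mile 10 (Southcross, w=120) → cum 390  ≥ 305 → median here
  mile 12 (Midtown, w=90) → cum 480
  mile 18 (Hillcrest, w=30) → cum 510
  mile 19 (Eastvale, w=100) → cum 610
Optimal location: mile 10.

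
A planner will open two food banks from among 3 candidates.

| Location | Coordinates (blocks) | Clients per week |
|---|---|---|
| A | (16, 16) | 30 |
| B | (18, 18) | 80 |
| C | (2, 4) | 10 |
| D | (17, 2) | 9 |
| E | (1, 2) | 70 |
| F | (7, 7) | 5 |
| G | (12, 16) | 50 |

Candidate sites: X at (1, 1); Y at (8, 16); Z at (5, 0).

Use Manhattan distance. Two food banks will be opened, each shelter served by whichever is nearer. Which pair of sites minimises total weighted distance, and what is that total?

{X, Y}, total 1713

Evaluate every pair (each demand assigned to the nearer of the two):
  {X, Y}: total = 1713
  {Y, Z}: total = 2061
  {X, Z}: total = 4721
Best pair: {X, Y} with total 1713.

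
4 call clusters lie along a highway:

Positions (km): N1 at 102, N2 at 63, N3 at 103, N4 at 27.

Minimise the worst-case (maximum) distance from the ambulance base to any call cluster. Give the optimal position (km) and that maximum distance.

The 1-center on a line is the midpoint of the two extreme points: leftmost at 27, rightmost at 103.
Optimal location = (27 + 103)/2 = 65; maximum distance = (103 − 27)/2 = 38.

location 65, max distance 38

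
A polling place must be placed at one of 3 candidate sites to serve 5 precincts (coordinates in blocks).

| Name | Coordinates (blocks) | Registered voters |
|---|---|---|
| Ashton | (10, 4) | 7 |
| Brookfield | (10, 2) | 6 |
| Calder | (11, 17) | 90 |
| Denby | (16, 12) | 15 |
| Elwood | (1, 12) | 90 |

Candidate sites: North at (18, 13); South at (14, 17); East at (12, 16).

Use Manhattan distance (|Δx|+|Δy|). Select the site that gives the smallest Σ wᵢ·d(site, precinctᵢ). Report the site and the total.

East, total 1844 blocks

Total weighted distance at each candidate:
  North (18, 13): total = 2888
  South (14, 17): total = 2228
  East (12, 16): total = 1844
Minimum is at East with total 1844 blocks.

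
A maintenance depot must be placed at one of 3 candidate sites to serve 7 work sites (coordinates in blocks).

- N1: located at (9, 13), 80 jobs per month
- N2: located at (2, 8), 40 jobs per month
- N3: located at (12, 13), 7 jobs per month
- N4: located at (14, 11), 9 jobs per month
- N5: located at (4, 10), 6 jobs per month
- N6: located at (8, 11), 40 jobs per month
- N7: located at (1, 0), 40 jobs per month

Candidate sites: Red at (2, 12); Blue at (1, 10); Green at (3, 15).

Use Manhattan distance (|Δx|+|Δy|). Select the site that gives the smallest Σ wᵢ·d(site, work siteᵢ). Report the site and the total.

Total weighted distance at each candidate:
  Red (2, 12): total = 1818
  Blue (1, 10): total = 1962
  Green (3, 15): total = 2248
Minimum is at Red with total 1818 blocks.

Red, total 1818 blocks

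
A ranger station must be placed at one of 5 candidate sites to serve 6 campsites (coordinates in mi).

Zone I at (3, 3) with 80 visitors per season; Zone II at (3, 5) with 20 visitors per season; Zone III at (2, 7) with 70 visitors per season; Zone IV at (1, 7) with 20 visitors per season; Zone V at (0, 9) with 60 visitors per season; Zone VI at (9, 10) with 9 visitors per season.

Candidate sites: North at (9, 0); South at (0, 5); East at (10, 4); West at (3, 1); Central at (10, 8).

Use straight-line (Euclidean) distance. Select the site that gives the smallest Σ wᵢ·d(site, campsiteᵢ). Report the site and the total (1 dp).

Total weighted distance at each candidate:
  North (9, 0): total = 2452.1
  South (0, 5): total = 923.8
  East (10, 4): total = 2220.5
  West (3, 1): total = 1402.3
  Central (10, 8): total = 2209.1
Minimum is at South with total 923.8 mi.

South, total 923.8 mi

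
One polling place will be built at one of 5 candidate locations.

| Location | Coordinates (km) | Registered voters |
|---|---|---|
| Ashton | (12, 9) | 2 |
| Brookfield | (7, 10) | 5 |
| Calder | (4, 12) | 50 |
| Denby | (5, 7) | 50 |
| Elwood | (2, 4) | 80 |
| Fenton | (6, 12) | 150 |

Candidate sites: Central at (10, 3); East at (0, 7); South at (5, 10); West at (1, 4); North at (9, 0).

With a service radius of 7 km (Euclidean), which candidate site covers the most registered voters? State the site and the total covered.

Coverage radius r = 7 km; a point is covered iff (Δx)²+(Δy)² ≤ 7² = 49.
  Central (10, 3): covers {Ashton, Denby} → 52
  East (0, 7): covers {Calder, Denby, Elwood} → 180
  South (5, 10): covers {Brookfield, Calder, Denby, Elwood, Fenton} → 335
  West (1, 4): covers {Denby, Elwood} → 130
  North (9, 0): covers {none} → 0
Maximum coverage at South: 335 registered voters.

South, covering 335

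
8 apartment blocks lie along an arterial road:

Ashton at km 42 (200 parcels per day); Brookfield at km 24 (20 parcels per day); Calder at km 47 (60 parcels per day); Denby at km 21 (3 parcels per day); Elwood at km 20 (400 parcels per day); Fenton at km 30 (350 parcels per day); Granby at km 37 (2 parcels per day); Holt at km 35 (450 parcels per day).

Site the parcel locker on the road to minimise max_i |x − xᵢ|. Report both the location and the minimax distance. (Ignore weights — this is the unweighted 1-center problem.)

location 33.5, max distance 13.5

The 1-center on a line is the midpoint of the two extreme points: leftmost at 20, rightmost at 47.
Optimal location = (20 + 47)/2 = 33.5; maximum distance = (47 − 20)/2 = 13.5.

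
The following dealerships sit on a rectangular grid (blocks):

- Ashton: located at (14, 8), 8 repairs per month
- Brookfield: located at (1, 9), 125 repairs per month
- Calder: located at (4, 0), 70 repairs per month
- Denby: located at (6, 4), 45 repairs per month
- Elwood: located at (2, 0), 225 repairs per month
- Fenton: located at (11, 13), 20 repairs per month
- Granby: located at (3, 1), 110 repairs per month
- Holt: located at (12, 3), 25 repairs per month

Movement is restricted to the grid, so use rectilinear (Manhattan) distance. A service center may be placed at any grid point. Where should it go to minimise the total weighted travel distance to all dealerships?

(2, 1)

Manhattan distance separates: Σwᵢ(|x−xᵢ|+|y−yᵢ|) = Σwᵢ|x−xᵢ| + Σwᵢ|y−yᵢ|, so x and y are optimised independently as 1-D weighted medians.
Total weight W = 628; half = 314.
x-coordinate, sorted with cumulative weight:
  x=1 (Brookfield, w=125) cum 125
  x=2 (Elwood, w=225) cum 350  ← median
  x=3 (Granby, w=110) cum 460
  x=4 (Calder, w=70) cum 530
  x=6 (Denby, w=45) cum 575
  x=11 (Fenton, w=20) cum 595
  x=12 (Holt, w=25) cum 620
  x=14 (Ashton, w=8) cum 628
⇒ x* = 2
y-coordinate, sorted with cumulative weight:
  y=0 (Calder, w=70) cum 70
  y=0 (Elwood, w=225) cum 295
  y=1 (Granby, w=110) cum 405  ← median
  y=3 (Holt, w=25) cum 430
  y=4 (Denby, w=45) cum 475
  y=8 (Ashton, w=8) cum 483
  y=9 (Brookfield, w=125) cum 608
  y=13 (Fenton, w=20) cum 628
⇒ y* = 1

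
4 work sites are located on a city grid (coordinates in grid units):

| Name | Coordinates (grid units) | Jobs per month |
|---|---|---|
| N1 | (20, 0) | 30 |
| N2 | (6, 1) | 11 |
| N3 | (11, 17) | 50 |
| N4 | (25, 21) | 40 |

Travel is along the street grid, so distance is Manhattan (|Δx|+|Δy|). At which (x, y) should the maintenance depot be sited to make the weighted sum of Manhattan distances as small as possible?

Manhattan distance separates: Σwᵢ(|x−xᵢ|+|y−yᵢ|) = Σwᵢ|x−xᵢ| + Σwᵢ|y−yᵢ|, so x and y are optimised independently as 1-D weighted medians.
Total weight W = 131; half = 65.5.
x-coordinate, sorted with cumulative weight:
  x=6 (N2, w=11) cum 11
  x=11 (N3, w=50) cum 61
  x=20 (N1, w=30) cum 91  ← median
  x=25 (N4, w=40) cum 131
⇒ x* = 20
y-coordinate, sorted with cumulative weight:
  y=0 (N1, w=30) cum 30
  y=1 (N2, w=11) cum 41
  y=17 (N3, w=50) cum 91  ← median
  y=21 (N4, w=40) cum 131
⇒ y* = 17

(20, 17)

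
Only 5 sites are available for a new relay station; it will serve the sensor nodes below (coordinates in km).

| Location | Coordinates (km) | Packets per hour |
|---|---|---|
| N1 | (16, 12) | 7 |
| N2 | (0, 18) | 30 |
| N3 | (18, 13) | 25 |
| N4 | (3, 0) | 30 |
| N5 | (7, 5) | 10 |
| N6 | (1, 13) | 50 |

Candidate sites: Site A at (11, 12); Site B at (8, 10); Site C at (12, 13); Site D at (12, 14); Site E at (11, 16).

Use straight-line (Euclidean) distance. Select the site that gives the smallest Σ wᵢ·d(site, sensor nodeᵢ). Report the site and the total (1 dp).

Total weighted distance at each candidate:
  Site A (11, 12): total = 1603.5
  Site B (8, 10): total = 1425.3
  Site C (12, 13): total = 1687.5
  Site D (12, 14): total = 1717.4
  Site E (11, 16): total = 1746.3
Minimum is at Site B with total 1425.3 km.

Site B, total 1425.3 km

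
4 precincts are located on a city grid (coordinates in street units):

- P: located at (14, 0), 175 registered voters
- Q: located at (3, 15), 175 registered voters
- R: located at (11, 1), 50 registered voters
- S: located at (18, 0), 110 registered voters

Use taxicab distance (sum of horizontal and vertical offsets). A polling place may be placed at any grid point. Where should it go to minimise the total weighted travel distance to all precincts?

(14, 0)

Manhattan distance separates: Σwᵢ(|x−xᵢ|+|y−yᵢ|) = Σwᵢ|x−xᵢ| + Σwᵢ|y−yᵢ|, so x and y are optimised independently as 1-D weighted medians.
Total weight W = 510; half = 255.
x-coordinate, sorted with cumulative weight:
  x=3 (Q, w=175) cum 175
  x=11 (R, w=50) cum 225
  x=14 (P, w=175) cum 400  ← median
  x=18 (S, w=110) cum 510
⇒ x* = 14
y-coordinate, sorted with cumulative weight:
  y=0 (P, w=175) cum 175
  y=0 (S, w=110) cum 285  ← median
  y=1 (R, w=50) cum 335
  y=15 (Q, w=175) cum 510
⇒ y* = 0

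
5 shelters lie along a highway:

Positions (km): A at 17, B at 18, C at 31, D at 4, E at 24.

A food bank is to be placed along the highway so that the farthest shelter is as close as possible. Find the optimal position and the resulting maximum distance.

The 1-center on a line is the midpoint of the two extreme points: leftmost at 4, rightmost at 31.
Optimal location = (4 + 31)/2 = 17.5; maximum distance = (31 − 4)/2 = 13.5.

location 17.5, max distance 13.5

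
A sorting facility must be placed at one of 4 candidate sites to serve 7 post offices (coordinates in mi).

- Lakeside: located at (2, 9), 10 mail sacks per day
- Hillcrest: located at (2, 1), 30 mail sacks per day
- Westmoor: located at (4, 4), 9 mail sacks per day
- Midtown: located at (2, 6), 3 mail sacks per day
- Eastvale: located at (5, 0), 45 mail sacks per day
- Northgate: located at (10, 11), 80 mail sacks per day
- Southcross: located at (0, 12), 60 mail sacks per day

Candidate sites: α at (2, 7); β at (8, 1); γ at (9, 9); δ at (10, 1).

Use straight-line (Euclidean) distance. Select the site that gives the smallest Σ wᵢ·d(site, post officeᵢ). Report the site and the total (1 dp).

α, total 1616.8 mi

Total weighted distance at each candidate:
  α (2, 7): total = 1616.8
  β (8, 1): total = 2122.7
  γ (9, 9): total = 1666.7
  δ (10, 1): total = 2363.2
Minimum is at α with total 1616.8 mi.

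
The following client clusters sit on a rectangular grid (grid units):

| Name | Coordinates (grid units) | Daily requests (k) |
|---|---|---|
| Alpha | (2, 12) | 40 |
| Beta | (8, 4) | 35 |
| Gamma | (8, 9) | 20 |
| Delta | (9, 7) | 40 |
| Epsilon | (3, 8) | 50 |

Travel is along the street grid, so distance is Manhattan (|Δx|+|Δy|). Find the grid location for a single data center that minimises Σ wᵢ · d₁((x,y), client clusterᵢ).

(8, 8)

Manhattan distance separates: Σwᵢ(|x−xᵢ|+|y−yᵢ|) = Σwᵢ|x−xᵢ| + Σwᵢ|y−yᵢ|, so x and y are optimised independently as 1-D weighted medians.
Total weight W = 185; half = 92.5.
x-coordinate, sorted with cumulative weight:
  x=2 (Alpha, w=40) cum 40
  x=3 (Epsilon, w=50) cum 90
  x=8 (Beta, w=35) cum 125  ← median
  x=8 (Gamma, w=20) cum 145
  x=9 (Delta, w=40) cum 185
⇒ x* = 8
y-coordinate, sorted with cumulative weight:
  y=4 (Beta, w=35) cum 35
  y=7 (Delta, w=40) cum 75
  y=8 (Epsilon, w=50) cum 125  ← median
  y=9 (Gamma, w=20) cum 145
  y=12 (Alpha, w=40) cum 185
⇒ y* = 8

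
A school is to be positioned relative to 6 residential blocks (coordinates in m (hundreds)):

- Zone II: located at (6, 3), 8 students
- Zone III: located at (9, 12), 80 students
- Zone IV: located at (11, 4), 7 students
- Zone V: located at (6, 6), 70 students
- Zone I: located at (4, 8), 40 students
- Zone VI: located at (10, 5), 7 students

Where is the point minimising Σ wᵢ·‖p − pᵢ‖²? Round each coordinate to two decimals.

The minimiser of Σwᵢ‖p−pᵢ‖² is the weighted centroid p* = (Σwᵢpᵢ)/(Σwᵢ).
Σwᵢ = 212.
Σwᵢxᵢ = 8·6 + 80·9 + 7·11 + 70·6 + 40·4 + 7·10 = 1495.
Σwᵢyᵢ = 8·3 + 80·12 + 7·4 + 70·6 + 40·8 + 7·5 = 1787.
x* = 1495/212 = 7.05, y* = 1787/212 = 8.43.

(7.05, 8.43)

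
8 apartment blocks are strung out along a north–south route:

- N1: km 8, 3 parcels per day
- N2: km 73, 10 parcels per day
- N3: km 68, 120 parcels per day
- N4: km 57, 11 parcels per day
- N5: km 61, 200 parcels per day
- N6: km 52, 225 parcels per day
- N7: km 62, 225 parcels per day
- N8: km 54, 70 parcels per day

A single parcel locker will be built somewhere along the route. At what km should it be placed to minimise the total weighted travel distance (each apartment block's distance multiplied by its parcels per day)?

x = 61

For a sum of weighted absolute distances on a line, the optimum is the weighted median (not the mean). Total weight W = 864; half-weight = 432.
Sort by position and accumulate weight:
  km 8 (N1, w=3) → cum 3
  km 52 (N6, w=225) → cum 228
  km 54 (N8, w=70) → cum 298
  km 57 (N4, w=11) → cum 309
  km 61 (N5, w=200) → cum 509  ≥ 432 → median here
  km 62 (N7, w=225) → cum 734
  km 68 (N3, w=120) → cum 854
  km 73 (N2, w=10) → cum 864
Optimal location: km 61.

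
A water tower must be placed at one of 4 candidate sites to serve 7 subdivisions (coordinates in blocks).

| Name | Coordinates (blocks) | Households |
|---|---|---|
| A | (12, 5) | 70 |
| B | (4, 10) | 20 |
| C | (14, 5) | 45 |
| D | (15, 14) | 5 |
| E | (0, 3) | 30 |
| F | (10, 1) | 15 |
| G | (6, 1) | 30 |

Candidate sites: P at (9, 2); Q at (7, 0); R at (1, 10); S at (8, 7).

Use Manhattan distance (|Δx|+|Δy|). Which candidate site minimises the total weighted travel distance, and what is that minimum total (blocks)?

Total weighted distance at each candidate:
  P (9, 2): total = 1580
  Q (7, 0): total = 2030
  R (1, 10): total = 3010
  S (8, 7): total = 1710
Minimum is at P with total 1580 blocks.

P, total 1580 blocks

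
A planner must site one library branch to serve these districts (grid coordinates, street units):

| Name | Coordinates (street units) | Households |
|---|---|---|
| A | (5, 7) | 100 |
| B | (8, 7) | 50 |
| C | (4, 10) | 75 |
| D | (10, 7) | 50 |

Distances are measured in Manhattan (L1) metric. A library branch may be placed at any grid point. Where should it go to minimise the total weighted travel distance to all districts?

(5, 7)

Manhattan distance separates: Σwᵢ(|x−xᵢ|+|y−yᵢ|) = Σwᵢ|x−xᵢ| + Σwᵢ|y−yᵢ|, so x and y are optimised independently as 1-D weighted medians.
Total weight W = 275; half = 137.5.
x-coordinate, sorted with cumulative weight:
  x=4 (C, w=75) cum 75
  x=5 (A, w=100) cum 175  ← median
  x=8 (B, w=50) cum 225
  x=10 (D, w=50) cum 275
⇒ x* = 5
y-coordinate, sorted with cumulative weight:
  y=7 (A, w=100) cum 100
  y=7 (B, w=50) cum 150  ← median
  y=7 (D, w=50) cum 200
  y=10 (C, w=75) cum 275
⇒ y* = 7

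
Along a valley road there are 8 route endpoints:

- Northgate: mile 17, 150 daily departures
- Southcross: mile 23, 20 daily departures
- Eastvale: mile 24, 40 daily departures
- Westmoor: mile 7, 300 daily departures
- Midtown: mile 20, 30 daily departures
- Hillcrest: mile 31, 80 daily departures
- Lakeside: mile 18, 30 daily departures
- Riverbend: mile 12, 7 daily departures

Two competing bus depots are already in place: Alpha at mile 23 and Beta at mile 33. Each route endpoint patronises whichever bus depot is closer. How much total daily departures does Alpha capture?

577

The indifferent point is the midpoint (23+33)/2 = 28; route endpoints left of it (closer to Alpha at 23) go to Alpha, those right go to Beta.
  Westmoor at 7 (w=300) → Alpha
  Riverbend at 12 (w=7) → Alpha
  Northgate at 17 (w=150) → Alpha
  Lakeside at 18 (w=30) → Alpha
  Midtown at 20 (w=30) → Alpha
  Southcross at 23 (w=20) → Alpha
  Eastvale at 24 (w=40) → Alpha
  Hillcrest at 31 (w=80) → Beta
Alpha captures 577; Beta captures 80.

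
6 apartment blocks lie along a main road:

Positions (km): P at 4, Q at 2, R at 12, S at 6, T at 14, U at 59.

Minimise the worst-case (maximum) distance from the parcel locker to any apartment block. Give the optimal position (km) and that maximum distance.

The 1-center on a line is the midpoint of the two extreme points: leftmost at 2, rightmost at 59.
Optimal location = (2 + 59)/2 = 30.5; maximum distance = (59 − 2)/2 = 28.5.

location 30.5, max distance 28.5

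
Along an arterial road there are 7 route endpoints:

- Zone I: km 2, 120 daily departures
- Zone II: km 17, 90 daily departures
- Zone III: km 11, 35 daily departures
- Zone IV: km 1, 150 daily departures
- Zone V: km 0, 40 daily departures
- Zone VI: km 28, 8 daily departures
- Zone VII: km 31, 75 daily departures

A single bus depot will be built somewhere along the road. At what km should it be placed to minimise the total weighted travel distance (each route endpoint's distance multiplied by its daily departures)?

For a sum of weighted absolute distances on a line, the optimum is the weighted median (not the mean). Total weight W = 518; half-weight = 259.
Sort by position and accumulate weight:
  km 0 (Zone V, w=40) → cum 40
  km 1 (Zone IV, w=150) → cum 190
  km 2 (Zone I, w=120) → cum 310  ≥ 259 → median here
  km 11 (Zone III, w=35) → cum 345
  km 17 (Zone II, w=90) → cum 435
  km 28 (Zone VI, w=8) → cum 443
  km 31 (Zone VII, w=75) → cum 518
Optimal location: km 2.

x = 2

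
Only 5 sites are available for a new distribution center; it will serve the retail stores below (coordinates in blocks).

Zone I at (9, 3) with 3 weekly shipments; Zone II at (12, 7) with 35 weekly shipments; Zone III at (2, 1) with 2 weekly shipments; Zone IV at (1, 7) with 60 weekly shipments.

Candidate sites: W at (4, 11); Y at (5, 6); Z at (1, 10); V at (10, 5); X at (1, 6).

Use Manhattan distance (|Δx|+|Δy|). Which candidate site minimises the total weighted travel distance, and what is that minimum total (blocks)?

X, total 525 blocks

Total weighted distance at each candidate:
  W (4, 11): total = 903
  Y (5, 6): total = 617
  Z (1, 10): total = 735
  V (10, 5): total = 833
  X (1, 6): total = 525
Minimum is at X with total 525 blocks.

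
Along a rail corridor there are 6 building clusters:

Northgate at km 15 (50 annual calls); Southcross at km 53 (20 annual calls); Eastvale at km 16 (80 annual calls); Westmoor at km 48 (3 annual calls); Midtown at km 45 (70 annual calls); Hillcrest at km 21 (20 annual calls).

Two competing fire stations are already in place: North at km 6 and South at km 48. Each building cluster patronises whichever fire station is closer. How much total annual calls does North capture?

The indifferent point is the midpoint (6+48)/2 = 27; building clusters left of it (closer to North at 6) go to North, those right go to South.
  Northgate at 15 (w=50) → North
  Eastvale at 16 (w=80) → North
  Hillcrest at 21 (w=20) → North
  Midtown at 45 (w=70) → South
  Westmoor at 48 (w=3) → South
  Southcross at 53 (w=20) → South
North captures 150; South captures 93.

150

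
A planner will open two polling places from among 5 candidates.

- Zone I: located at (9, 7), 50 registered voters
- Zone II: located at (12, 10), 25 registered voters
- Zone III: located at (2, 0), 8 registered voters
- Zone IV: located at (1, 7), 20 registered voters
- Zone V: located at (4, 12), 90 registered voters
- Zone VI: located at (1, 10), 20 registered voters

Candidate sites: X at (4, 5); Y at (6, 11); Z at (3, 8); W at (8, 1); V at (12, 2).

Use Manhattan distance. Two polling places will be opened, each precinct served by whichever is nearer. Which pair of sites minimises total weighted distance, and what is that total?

{Y, Z}, total 1007

Evaluate every pair (each demand assigned to the nearer of the two):
  {Y, Z}: total = 1007
  {X, Y}: total = 1071
  {Y, W}: total = 1151
  {Y, V}: total = 1191
  {Z, V}: total = 1212
  {X, Z}: total = 1271
  {Z, W}: total = 1271
  {X, V}: total = 1496
  {X, W}: total = 1621
  {W, V}: total = 2536
Best pair: {Y, Z} with total 1007.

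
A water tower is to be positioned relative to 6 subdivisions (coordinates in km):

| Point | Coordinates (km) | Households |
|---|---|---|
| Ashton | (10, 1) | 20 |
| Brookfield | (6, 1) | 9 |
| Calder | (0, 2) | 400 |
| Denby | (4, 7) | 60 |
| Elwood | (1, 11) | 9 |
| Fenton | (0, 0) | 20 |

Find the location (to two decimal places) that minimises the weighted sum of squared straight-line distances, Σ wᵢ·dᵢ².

(0.97, 2.60)

The minimiser of Σwᵢ‖p−pᵢ‖² is the weighted centroid p* = (Σwᵢpᵢ)/(Σwᵢ).
Σwᵢ = 518.
Σwᵢxᵢ = 20·10 + 9·6 + 400·0 + 60·4 + 9·1 + 20·0 = 503.
Σwᵢyᵢ = 20·1 + 9·1 + 400·2 + 60·7 + 9·11 + 20·0 = 1348.
x* = 503/518 = 0.97, y* = 1348/518 = 2.60.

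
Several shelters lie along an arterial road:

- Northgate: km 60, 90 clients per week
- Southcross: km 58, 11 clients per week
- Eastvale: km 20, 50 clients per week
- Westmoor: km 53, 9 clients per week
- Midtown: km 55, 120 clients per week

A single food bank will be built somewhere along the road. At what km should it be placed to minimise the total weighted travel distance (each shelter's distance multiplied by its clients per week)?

x = 55

For a sum of weighted absolute distances on a line, the optimum is the weighted median (not the mean). Total weight W = 280; half-weight = 140.
Sort by position and accumulate weight:
  km 20 (Eastvale, w=50) → cum 50
  km 53 (Westmoor, w=9) → cum 59
  km 55 (Midtown, w=120) → cum 179  ≥ 140 → median here
  km 58 (Southcross, w=11) → cum 190
  km 60 (Northgate, w=90) → cum 280
Optimal location: km 55.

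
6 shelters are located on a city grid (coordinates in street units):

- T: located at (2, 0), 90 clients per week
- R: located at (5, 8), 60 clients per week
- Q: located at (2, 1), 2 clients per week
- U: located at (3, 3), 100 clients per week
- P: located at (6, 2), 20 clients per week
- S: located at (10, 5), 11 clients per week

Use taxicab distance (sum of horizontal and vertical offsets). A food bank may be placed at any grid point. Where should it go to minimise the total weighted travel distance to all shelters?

(3, 3)

Manhattan distance separates: Σwᵢ(|x−xᵢ|+|y−yᵢ|) = Σwᵢ|x−xᵢ| + Σwᵢ|y−yᵢ|, so x and y are optimised independently as 1-D weighted medians.
Total weight W = 283; half = 141.5.
x-coordinate, sorted with cumulative weight:
  x=2 (T, w=90) cum 90
  x=2 (Q, w=2) cum 92
  x=3 (U, w=100) cum 192  ← median
  x=5 (R, w=60) cum 252
  x=6 (P, w=20) cum 272
  x=10 (S, w=11) cum 283
⇒ x* = 3
y-coordinate, sorted with cumulative weight:
  y=0 (T, w=90) cum 90
  y=1 (Q, w=2) cum 92
  y=2 (P, w=20) cum 112
  y=3 (U, w=100) cum 212  ← median
  y=5 (S, w=11) cum 223
  y=8 (R, w=60) cum 283
⇒ y* = 3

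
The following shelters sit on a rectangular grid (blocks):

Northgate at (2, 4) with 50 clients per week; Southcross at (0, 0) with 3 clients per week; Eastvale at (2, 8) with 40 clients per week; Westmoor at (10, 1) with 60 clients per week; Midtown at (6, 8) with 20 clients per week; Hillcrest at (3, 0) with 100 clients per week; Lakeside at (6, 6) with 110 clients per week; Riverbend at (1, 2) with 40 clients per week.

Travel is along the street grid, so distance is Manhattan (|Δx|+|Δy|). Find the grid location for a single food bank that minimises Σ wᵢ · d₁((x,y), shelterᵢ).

Manhattan distance separates: Σwᵢ(|x−xᵢ|+|y−yᵢ|) = Σwᵢ|x−xᵢ| + Σwᵢ|y−yᵢ|, so x and y are optimised independently as 1-D weighted medians.
Total weight W = 423; half = 211.5.
x-coordinate, sorted with cumulative weight:
  x=0 (Southcross, w=3) cum 3
  x=1 (Riverbend, w=40) cum 43
  x=2 (Northgate, w=50) cum 93
  x=2 (Eastvale, w=40) cum 133
  x=3 (Hillcrest, w=100) cum 233  ← median
  x=6 (Midtown, w=20) cum 253
  x=6 (Lakeside, w=110) cum 363
  x=10 (Westmoor, w=60) cum 423
⇒ x* = 3
y-coordinate, sorted with cumulative weight:
  y=0 (Southcross, w=3) cum 3
  y=0 (Hillcrest, w=100) cum 103
  y=1 (Westmoor, w=60) cum 163
  y=2 (Riverbend, w=40) cum 203
  y=4 (Northgate, w=50) cum 253  ← median
  y=6 (Lakeside, w=110) cum 363
  y=8 (Eastvale, w=40) cum 403
  y=8 (Midtown, w=20) cum 423
⇒ y* = 4

(3, 4)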